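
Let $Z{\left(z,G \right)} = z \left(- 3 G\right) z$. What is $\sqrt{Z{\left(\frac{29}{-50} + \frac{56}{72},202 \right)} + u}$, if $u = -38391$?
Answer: $\frac{i \sqrt{7778977626}}{450} \approx 196.0 i$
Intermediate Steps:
$Z{\left(z,G \right)} = - 3 G z^{2}$ ($Z{\left(z,G \right)} = - 3 G z z = - 3 G z^{2}$)
$\sqrt{Z{\left(\frac{29}{-50} + \frac{56}{72},202 \right)} + u} = \sqrt{\left(-3\right) 202 \left(\frac{29}{-50} + \frac{56}{72}\right)^{2} - 38391} = \sqrt{\left(-3\right) 202 \left(29 \left(- \frac{1}{50}\right) + 56 \cdot \frac{1}{72}\right)^{2} - 38391} = \sqrt{\left(-3\right) 202 \left(- \frac{29}{50} + \frac{7}{9}\right)^{2} - 38391} = \sqrt{\left(-3\right) 202 \left(\frac{89}{450}\right)^{2} - 38391} = \sqrt{\left(-3\right) 202 \cdot \frac{7921}{202500} - 38391} = \sqrt{- \frac{800021}{33750} - 38391} = \sqrt{- \frac{1296496271}{33750}} = \frac{i \sqrt{7778977626}}{450}$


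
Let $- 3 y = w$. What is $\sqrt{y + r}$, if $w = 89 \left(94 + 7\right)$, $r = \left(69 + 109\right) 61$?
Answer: $\frac{\sqrt{70755}}{3} \approx 88.666$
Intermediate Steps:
$r = 10858$ ($r = 178 \cdot 61 = 10858$)
$w = 8989$ ($w = 89 \cdot 101 = 8989$)
$y = - \frac{8989}{3}$ ($y = \left(- \frac{1}{3}\right) 8989 = - \frac{8989}{3} \approx -2996.3$)
$\sqrt{y + r} = \sqrt{- \frac{8989}{3} + 10858} = \sqrt{\frac{23585}{3}} = \frac{\sqrt{70755}}{3}$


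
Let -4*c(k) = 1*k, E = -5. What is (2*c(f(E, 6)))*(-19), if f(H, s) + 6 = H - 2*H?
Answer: -19/2 ≈ -9.5000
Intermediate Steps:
f(H, s) = -6 - H (f(H, s) = -6 + (H - 2*H) = -6 - H)
c(k) = -k/4
(2*c(f(E, 6)))*(-19) = (2*(-(-6 - 1*(-5))/4))*(-19) = (2*(-(-6 + 5)/4))*(-19) = (2*(-¼*(-1)))*(-19) = (2*(¼))*(-19) = (½)*(-19) = -19/2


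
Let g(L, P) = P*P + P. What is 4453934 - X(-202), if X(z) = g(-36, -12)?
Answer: 4453802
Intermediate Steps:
g(L, P) = P + P**2 (g(L, P) = P**2 + P = P + P**2)
X(z) = 132 (X(z) = -12*(1 - 12) = -12*(-11) = 132)
4453934 - X(-202) = 4453934 - 1*132 = 4453934 - 132 = 4453802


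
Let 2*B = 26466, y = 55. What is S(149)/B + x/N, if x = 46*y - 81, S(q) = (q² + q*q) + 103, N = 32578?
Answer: 494097169/143701558 ≈ 3.4384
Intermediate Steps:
B = 13233 (B = (½)*26466 = 13233)
S(q) = 103 + 2*q² (S(q) = (q² + q²) + 103 = 2*q² + 103 = 103 + 2*q²)
x = 2449 (x = 46*55 - 81 = 2530 - 81 = 2449)
S(149)/B + x/N = (103 + 2*149²)/13233 + 2449/32578 = (103 + 2*22201)*(1/13233) + 2449*(1/32578) = (103 + 44402)*(1/13233) + 2449/32578 = 44505*(1/13233) + 2449/32578 = 14835/4411 + 2449/32578 = 494097169/143701558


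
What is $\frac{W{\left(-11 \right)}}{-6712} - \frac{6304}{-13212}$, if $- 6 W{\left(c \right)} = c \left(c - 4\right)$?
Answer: $\frac{21337889}{44339472} \approx 0.48124$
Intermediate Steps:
$W{\left(c \right)} = - \frac{c \left(-4 + c\right)}{6}$ ($W{\left(c \right)} = - \frac{c \left(c - 4\right)}{6} = - \frac{c \left(-4 + c\right)}{6}$)
$\frac{W{\left(-11 \right)}}{-6712} - \frac{6304}{-13212} = \frac{\frac{1}{6} \left(-11\right) \left(4 - -11\right)}{-6712} - \frac{6304}{-13212} = \frac{1}{6} \left(-11\right) \left(4 + 11\right) \left(- \frac{1}{6712}\right) - - \frac{1576}{3303} = \frac{1}{6} \left(-11\right) 15 \left(- \frac{1}{6712}\right) + \frac{1576}{3303} = \left(- \frac{55}{2}\right) \left(- \frac{1}{6712}\right) + \frac{1576}{3303} = \frac{55}{13424} + \frac{1576}{3303} = \frac{21337889}{44339472}$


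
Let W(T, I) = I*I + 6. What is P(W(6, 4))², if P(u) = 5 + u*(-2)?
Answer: 1521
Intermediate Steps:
W(T, I) = 6 + I² (W(T, I) = I² + 6 = 6 + I²)
P(u) = 5 - 2*u
P(W(6, 4))² = (5 - 2*(6 + 4²))² = (5 - 2*(6 + 16))² = (5 - 2*22)² = (5 - 44)² = (-39)² = 1521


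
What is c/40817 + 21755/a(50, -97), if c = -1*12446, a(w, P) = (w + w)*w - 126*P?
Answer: 13747527/14345926 ≈ 0.95829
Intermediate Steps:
a(w, P) = -126*P + 2*w² (a(w, P) = (2*w)*w - 126*P = 2*w² - 126*P = -126*P + 2*w²)
c = -12446
c/40817 + 21755/a(50, -97) = -12446/40817 + 21755/(-126*(-97) + 2*50²) = -12446*1/40817 + 21755/(12222 + 2*2500) = -254/833 + 21755/(12222 + 5000) = -254/833 + 21755/17222 = 13747527/14345926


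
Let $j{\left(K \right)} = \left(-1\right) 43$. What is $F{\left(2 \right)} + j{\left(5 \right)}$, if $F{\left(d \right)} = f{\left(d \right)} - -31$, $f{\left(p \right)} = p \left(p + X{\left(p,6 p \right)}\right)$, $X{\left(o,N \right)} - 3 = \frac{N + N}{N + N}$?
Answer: $0$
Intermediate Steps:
$X{\left(o,N \right)} = 4$ ($X{\left(o,N \right)} = 3 + \frac{N + N}{N + N} = 3 + \frac{2 N}{2 N} = 3 + 2 N \frac{1}{2 N} = 3 + 1 = 4$)
$f{\left(p \right)} = p \left(4 + p\right)$ ($f{\left(p \right)} = p \left(p + 4\right) = p \left(4 + p\right)$)
$F{\left(d \right)} = 31 + d \left(4 + d\right)$ ($F{\left(d \right)} = d \left(4 + d\right) - -31 = d \left(4 + d\right) + 31 = 31 + d \left(4 + d\right)$)
$j{\left(K \right)} = -43$
$F{\left(2 \right)} + j{\left(5 \right)} = \left(31 + 2 \left(4 + 2\right)\right) - 43 = \left(31 + 2 \cdot 6\right) - 43 = \left(31 + 12\right) - 43 = 43 - 43 = 0$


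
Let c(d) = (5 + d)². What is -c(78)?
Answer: -6889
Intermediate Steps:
-c(78) = -(5 + 78)² = -1*83² = -1*6889 = -6889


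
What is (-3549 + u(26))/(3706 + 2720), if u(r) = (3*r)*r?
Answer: -169/714 ≈ -0.23669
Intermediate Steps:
u(r) = 3*r²
(-3549 + u(26))/(3706 + 2720) = (-3549 + 3*26²)/(3706 + 2720) = (-3549 + 3*676)/6426 = (-3549 + 2028)*(1/6426) = -1521*1/6426 = -169/714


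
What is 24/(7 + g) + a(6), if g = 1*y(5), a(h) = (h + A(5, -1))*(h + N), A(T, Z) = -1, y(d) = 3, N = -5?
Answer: 37/5 ≈ 7.4000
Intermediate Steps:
a(h) = (-1 + h)*(-5 + h) (a(h) = (h - 1)*(h - 5) = (-1 + h)*(-5 + h))
g = 3 (g = 1*3 = 3)
24/(7 + g) + a(6) = 24/(7 + 3) + (5 + 6² - 6*6) = 24/10 + (5 + 36 - 36) = 24*(⅒) + 5 = 12/5 + 5 = 37/5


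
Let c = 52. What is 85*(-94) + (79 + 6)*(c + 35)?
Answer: -595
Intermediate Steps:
85*(-94) + (79 + 6)*(c + 35) = 85*(-94) + (79 + 6)*(52 + 35) = -7990 + 85*87 = -7990 + 7395 = -595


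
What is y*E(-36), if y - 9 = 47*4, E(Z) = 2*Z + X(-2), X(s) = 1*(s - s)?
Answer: -14184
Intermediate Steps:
X(s) = 0 (X(s) = 1*0 = 0)
E(Z) = 2*Z (E(Z) = 2*Z + 0 = 2*Z)
y = 197 (y = 9 + 47*4 = 9 + 188 = 197)
y*E(-36) = 197*(2*(-36)) = 197*(-72) = -14184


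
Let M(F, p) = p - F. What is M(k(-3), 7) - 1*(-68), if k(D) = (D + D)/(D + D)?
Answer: 74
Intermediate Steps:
k(D) = 1 (k(D) = (2*D)/((2*D)) = (2*D)*(1/(2*D)) = 1)
M(k(-3), 7) - 1*(-68) = (7 - 1*1) - 1*(-68) = (7 - 1) + 68 = 6 + 68 = 74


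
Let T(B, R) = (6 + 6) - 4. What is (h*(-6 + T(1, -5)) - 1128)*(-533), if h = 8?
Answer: 592696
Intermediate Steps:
T(B, R) = 8 (T(B, R) = 12 - 4 = 8)
(h*(-6 + T(1, -5)) - 1128)*(-533) = (8*(-6 + 8) - 1128)*(-533) = (8*2 - 1128)*(-533) = (16 - 1128)*(-533) = -1112*(-533) = 592696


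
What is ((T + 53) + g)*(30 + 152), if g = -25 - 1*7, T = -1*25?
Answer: -728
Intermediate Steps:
T = -25
g = -32 (g = -25 - 7 = -32)
((T + 53) + g)*(30 + 152) = ((-25 + 53) - 32)*(30 + 152) = (28 - 32)*182 = -4*182 = -728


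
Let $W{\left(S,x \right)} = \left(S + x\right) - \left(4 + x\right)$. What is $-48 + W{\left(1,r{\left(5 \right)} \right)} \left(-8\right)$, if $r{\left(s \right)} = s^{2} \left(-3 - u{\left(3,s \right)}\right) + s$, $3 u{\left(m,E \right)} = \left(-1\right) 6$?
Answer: $-24$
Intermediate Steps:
$u{\left(m,E \right)} = -2$ ($u{\left(m,E \right)} = \frac{\left(-1\right) 6}{3} = \frac{1}{3} \left(-6\right) = -2$)
$r{\left(s \right)} = s - s^{2}$ ($r{\left(s \right)} = s^{2} \left(-3 - -2\right) + s = s^{2} \left(-3 + 2\right) + s = s^{2} \left(-1\right) + s = - s^{2} + s = s - s^{2}$)
$W{\left(S,x \right)} = -4 + S$
$-48 + W{\left(1,r{\left(5 \right)} \right)} \left(-8\right) = -48 + \left(-4 + 1\right) \left(-8\right) = -48 - -24 = -48 + 24 = -24$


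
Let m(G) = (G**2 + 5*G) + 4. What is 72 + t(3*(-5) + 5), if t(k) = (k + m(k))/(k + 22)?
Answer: 227/3 ≈ 75.667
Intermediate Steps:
m(G) = 4 + G**2 + 5*G
t(k) = (4 + k**2 + 6*k)/(22 + k) (t(k) = (k + (4 + k**2 + 5*k))/(k + 22) = (4 + k**2 + 6*k)/(22 + k))
72 + t(3*(-5) + 5) = 72 + (4 + (3*(-5) + 5)**2 + 6*(3*(-5) + 5))/(22 + (3*(-5) + 5)) = 72 + (4 + (-15 + 5)**2 + 6*(-15 + 5))/(22 + (-15 + 5)) = 72 + (4 + (-10)**2 + 6*(-10))/(22 - 10) = 72 + (4 + 100 - 60)/12 = 72 + (1/12)*44 = 72 + 11/3 = 227/3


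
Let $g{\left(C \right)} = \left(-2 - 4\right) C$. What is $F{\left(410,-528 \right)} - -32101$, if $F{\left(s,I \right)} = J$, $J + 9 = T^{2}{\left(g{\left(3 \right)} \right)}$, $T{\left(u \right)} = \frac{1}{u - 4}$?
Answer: $\frac{15532529}{484} \approx 32092.0$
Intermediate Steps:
$g{\left(C \right)} = - 6 C$
$T{\left(u \right)} = \frac{1}{-4 + u}$
$J = - \frac{4355}{484}$ ($J = -9 + \left(\frac{1}{-4 - 18}\right)^{2} = -9 + \left(\frac{1}{-22}\right)^{2} = -9 + \left(- \frac{1}{22}\right)^{2} = -9 + \frac{1}{484} = - \frac{4355}{484} \approx -8.9979$)
$F{\left(s,I \right)} = - \frac{4355}{484}$
$F{\left(410,-528 \right)} - -32101 = - \frac{4355}{484} - -32101 = - \frac{4355}{484} + 32101 = \frac{15532529}{484}$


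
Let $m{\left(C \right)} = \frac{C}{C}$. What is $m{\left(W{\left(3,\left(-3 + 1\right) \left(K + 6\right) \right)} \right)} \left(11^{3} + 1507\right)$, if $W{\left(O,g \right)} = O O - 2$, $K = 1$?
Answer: $2838$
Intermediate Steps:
$W{\left(O,g \right)} = -2 + O^{2}$ ($W{\left(O,g \right)} = O^{2} - 2 = -2 + O^{2}$)
$m{\left(C \right)} = 1$
$m{\left(W{\left(3,\left(-3 + 1\right) \left(K + 6\right) \right)} \right)} \left(11^{3} + 1507\right) = 1 \left(11^{3} + 1507\right) = 1 \left(1331 + 1507\right) = 1 \cdot 2838 = 2838$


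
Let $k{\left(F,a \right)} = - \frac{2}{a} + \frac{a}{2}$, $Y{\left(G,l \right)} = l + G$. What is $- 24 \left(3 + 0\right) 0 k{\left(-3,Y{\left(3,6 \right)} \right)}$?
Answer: $0$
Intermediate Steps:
$Y{\left(G,l \right)} = G + l$
$k{\left(F,a \right)} = \frac{a}{2} - \frac{2}{a}$ ($k{\left(F,a \right)} = - \frac{2}{a} + a \frac{1}{2} = - \frac{2}{a} + \frac{a}{2} = \frac{a}{2} - \frac{2}{a}$)
$- 24 \left(3 + 0\right) 0 k{\left(-3,Y{\left(3,6 \right)} \right)} = - 24 \left(3 + 0\right) 0 \left(\frac{3 + 6}{2} - \frac{2}{3 + 6}\right) = - 24 \cdot 3 \cdot 0 \left(\frac{1}{2} \cdot 9 - \frac{2}{9}\right) = \left(-24\right) 0 \left(\frac{9}{2} - \frac{2}{9}\right) = 0 \left(\frac{9}{2} - \frac{2}{9}\right) = 0 \cdot \frac{77}{18} = 0$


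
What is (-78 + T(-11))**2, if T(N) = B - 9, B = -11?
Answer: 9604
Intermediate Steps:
T(N) = -20 (T(N) = -11 - 9 = -20)
(-78 + T(-11))**2 = (-78 - 20)**2 = (-98)**2 = 9604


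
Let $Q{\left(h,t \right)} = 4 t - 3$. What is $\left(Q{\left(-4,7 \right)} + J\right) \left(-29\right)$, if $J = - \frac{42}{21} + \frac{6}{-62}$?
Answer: $- \frac{20590}{31} \approx -664.19$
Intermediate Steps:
$J = - \frac{65}{31}$ ($J = \left(-42\right) \frac{1}{21} + 6 \left(- \frac{1}{62}\right) = -2 - \frac{3}{31} = - \frac{65}{31} \approx -2.0968$)
$Q{\left(h,t \right)} = -3 + 4 t$
$\left(Q{\left(-4,7 \right)} + J\right) \left(-29\right) = \left(\left(-3 + 4 \cdot 7\right) - \frac{65}{31}\right) \left(-29\right) = \left(\left(-3 + 28\right) - \frac{65}{31}\right) \left(-29\right) = \left(25 - \frac{65}{31}\right) \left(-29\right) = \frac{710}{31} \left(-29\right) = - \frac{20590}{31}$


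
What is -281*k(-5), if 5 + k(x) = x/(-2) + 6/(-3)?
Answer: 2529/2 ≈ 1264.5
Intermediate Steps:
k(x) = -7 - x/2 (k(x) = -5 + (x/(-2) + 6/(-3)) = -5 + (x*(-½) + 6*(-⅓)) = -5 + (-x/2 - 2) = -5 + (-2 - x/2) = -7 - x/2)
-281*k(-5) = -281*(-7 - ½*(-5)) = -281*(-7 + 5/2) = -281*(-9/2) = 2529/2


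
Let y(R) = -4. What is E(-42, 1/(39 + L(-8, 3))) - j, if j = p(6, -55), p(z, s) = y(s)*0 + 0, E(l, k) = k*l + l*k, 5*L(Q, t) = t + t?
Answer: -140/67 ≈ -2.0896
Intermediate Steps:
L(Q, t) = 2*t/5 (L(Q, t) = (t + t)/5 = (2*t)/5 = 2*t/5)
E(l, k) = 2*k*l (E(l, k) = k*l + k*l = 2*k*l)
p(z, s) = 0 (p(z, s) = -4*0 + 0 = 0 + 0 = 0)
j = 0
E(-42, 1/(39 + L(-8, 3))) - j = 2*(-42)/(39 + (⅖)*3) - 1*0 = 2*(-42)/(39 + 6/5) + 0 = 2*(-42)/(201/5) + 0 = 2*(5/201)*(-42) + 0 = -140/67 + 0 = -140/67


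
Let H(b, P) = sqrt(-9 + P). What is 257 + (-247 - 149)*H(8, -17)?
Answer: 257 - 396*I*sqrt(26) ≈ 257.0 - 2019.2*I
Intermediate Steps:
257 + (-247 - 149)*H(8, -17) = 257 + (-247 - 149)*sqrt(-9 - 17) = 257 - 396*I*sqrt(26)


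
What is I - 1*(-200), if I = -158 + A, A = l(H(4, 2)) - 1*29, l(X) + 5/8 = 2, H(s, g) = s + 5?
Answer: 115/8 ≈ 14.375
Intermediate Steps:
H(s, g) = 5 + s
l(X) = 11/8 (l(X) = -5/8 + 2 = 11/8)
A = -221/8 (A = 11/8 - 1*29 = 11/8 - 29 = -221/8 ≈ -27.625)
I = -1485/8 (I = -158 - 221/8 = -1485/8 ≈ -185.63)
I - 1*(-200) = -1485/8 - 1*(-200) = -1485/8 + 200 = 115/8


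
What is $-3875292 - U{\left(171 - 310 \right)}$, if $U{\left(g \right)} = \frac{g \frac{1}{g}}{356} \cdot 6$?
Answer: $- \frac{689801979}{178} \approx -3.8753 \cdot 10^{6}$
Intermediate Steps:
$U{\left(g \right)} = \frac{3}{178}$ ($U{\left(g \right)} = 1 \cdot \frac{1}{356} \cdot 6 = \frac{1}{356} \cdot 6 = \frac{3}{178}$)
$-3875292 - U{\left(171 - 310 \right)} = -3875292 - \frac{3}{178} = - \frac{689801979}{178}$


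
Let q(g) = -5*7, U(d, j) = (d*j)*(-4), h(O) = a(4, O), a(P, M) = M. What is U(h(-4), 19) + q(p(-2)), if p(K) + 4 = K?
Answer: 269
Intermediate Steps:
h(O) = O
p(K) = -4 + K
U(d, j) = -4*d*j
q(g) = -35
U(h(-4), 19) + q(p(-2)) = -4*(-4)*19 - 35 = 304 - 35 = 269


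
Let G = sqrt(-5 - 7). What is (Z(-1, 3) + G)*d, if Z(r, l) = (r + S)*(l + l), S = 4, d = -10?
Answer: -180 - 20*I*sqrt(3) ≈ -180.0 - 34.641*I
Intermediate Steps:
Z(r, l) = 2*l*(4 + r) (Z(r, l) = (r + 4)*(l + l) = (4 + r)*(2*l) = 2*l*(4 + r))
G = 2*I*sqrt(3) (G = sqrt(-12) = 2*I*sqrt(3) ≈ 3.4641*I)
(Z(-1, 3) + G)*d = (2*3*(4 - 1) + 2*I*sqrt(3))*(-10) = (2*3*3 + 2*I*sqrt(3))*(-10) = (18 + 2*I*sqrt(3))*(-10) = -180 - 20*I*sqrt(3)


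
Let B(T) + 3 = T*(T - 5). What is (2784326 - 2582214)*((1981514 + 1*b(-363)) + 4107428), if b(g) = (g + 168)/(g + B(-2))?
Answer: 13537131932164/11 ≈ 1.2306e+12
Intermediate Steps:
B(T) = -3 + T*(-5 + T) (B(T) = -3 + T*(T - 5) = -3 + T*(-5 + T))
b(g) = (168 + g)/(11 + g) (b(g) = (g + 168)/(g + (-3 + (-2)² - 5*(-2))) = (168 + g)/(g + (-3 + 4 + 10)) = (168 + g)/(g + 11) = (168 + g)/(11 + g))
(2784326 - 2582214)*((1981514 + 1*b(-363)) + 4107428) = (2784326 - 2582214)*((1981514 + 1*((168 - 363)/(11 - 363))) + 4107428) = 202112*((1981514 + 1*(-195/(-352))) + 4107428) = 202112*((1981514 + 1*(-1/352*(-195))) + 4107428) = 202112*((1981514 + 1*(195/352)) + 4107428) = 202112*((1981514 + 195/352) + 4107428) = 202112*(697493123/352 + 4107428) = 202112*(2143307779/352) = 13537131932164/11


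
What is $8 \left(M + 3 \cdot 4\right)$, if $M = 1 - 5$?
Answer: $64$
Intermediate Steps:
$M = -4$ ($M = 1 - 5 = -4$)
$8 \left(M + 3 \cdot 4\right) = 8 \left(-4 + 3 \cdot 4\right) = 8 \left(-4 + 12\right) = 8 \cdot 8 = 64$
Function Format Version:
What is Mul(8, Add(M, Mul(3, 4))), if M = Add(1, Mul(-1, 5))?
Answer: 64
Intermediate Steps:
M = -4 (M = Add(1, -5) = -4)
Mul(8, Add(M, Mul(3, 4))) = Mul(8, Add(-4, Mul(3, 4))) = Mul(8, Add(-4, 12)) = Mul(8, 8) = 64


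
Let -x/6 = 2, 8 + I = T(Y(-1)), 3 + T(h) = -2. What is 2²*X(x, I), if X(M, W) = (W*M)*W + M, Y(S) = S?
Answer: -8160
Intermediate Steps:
T(h) = -5 (T(h) = -3 - 2 = -5)
I = -13 (I = -8 - 5 = -13)
x = -12 (x = -6*2 = -12)
X(M, W) = M + M*W² (X(M, W) = (M*W)*W + M = M*W² + M = M + M*W²)
2²*X(x, I) = 2²*(-12*(1 + (-13)²)) = 4*(-12*(1 + 169)) = 4*(-12*170) = 4*(-2040) = -8160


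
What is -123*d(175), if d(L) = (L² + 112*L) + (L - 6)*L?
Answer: -9815400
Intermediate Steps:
d(L) = L² + 112*L + L*(-6 + L) (d(L) = (L² + 112*L) + (-6 + L)*L = (L² + 112*L) + L*(-6 + L) = L² + 112*L + L*(-6 + L))
-123*d(175) = -246*175*(53 + 175) = -246*175*228 = -123*79800 = -9815400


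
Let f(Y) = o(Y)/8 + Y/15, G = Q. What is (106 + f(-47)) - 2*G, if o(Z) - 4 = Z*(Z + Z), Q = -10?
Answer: 40537/60 ≈ 675.62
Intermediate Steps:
o(Z) = 4 + 2*Z² (o(Z) = 4 + Z*(Z + Z) = 4 + Z*(2*Z) = 4 + 2*Z²)
G = -10
f(Y) = ½ + Y²/4 + Y/15 (f(Y) = (4 + 2*Y²)/8 + Y/15 = (4 + 2*Y²)*(⅛) + Y*(1/15) = (½ + Y²/4) + Y/15 = ½ + Y²/4 + Y/15)
(106 + f(-47)) - 2*G = (106 + (½ + (¼)*(-47)² + (1/15)*(-47))) - 2*(-10) = (106 + (½ + (¼)*2209 - 47/15)) - 1*(-20) = (106 + (½ + 2209/4 - 47/15)) + 20 = (106 + 32977/60) + 20 = 39337/60 + 20 = 40537/60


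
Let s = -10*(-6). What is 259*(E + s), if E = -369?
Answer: -80031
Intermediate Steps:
s = 60
259*(E + s) = 259*(-369 + 60) = 259*(-309) = -80031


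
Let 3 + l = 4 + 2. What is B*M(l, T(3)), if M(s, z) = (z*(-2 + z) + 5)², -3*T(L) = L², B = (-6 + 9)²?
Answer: 3600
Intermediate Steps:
B = 9 (B = 3² = 9)
T(L) = -L²/3
l = 3 (l = -3 + (4 + 2) = -3 + 6 = 3)
M(s, z) = (5 + z*(-2 + z))²
B*M(l, T(3)) = 9*(5 + (-⅓*3²)² - (-2)*3²/3)² = 9*(5 + (-⅓*9)² - (-2)*9/3)² = 9*(5 + (-3)² - 2*(-3))² = 9*(5 + 9 + 6)² = 9*20² = 9*400 = 3600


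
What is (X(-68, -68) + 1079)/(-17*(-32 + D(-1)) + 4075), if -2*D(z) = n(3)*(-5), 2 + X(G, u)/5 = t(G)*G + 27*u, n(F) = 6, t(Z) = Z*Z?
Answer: -1580271/4364 ≈ -362.12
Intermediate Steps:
t(Z) = Z²
X(G, u) = -10 + 5*G³ + 135*u (X(G, u) = -10 + 5*(G²*G + 27*u) = -10 + 5*(G³ + 27*u) = -10 + (5*G³ + 135*u) = -10 + 5*G³ + 135*u)
D(z) = 15 (D(z) = -3*(-5) = -½*(-30) = 15)
(X(-68, -68) + 1079)/(-17*(-32 + D(-1)) + 4075) = ((-10 + 5*(-68)³ + 135*(-68)) + 1079)/(-17*(-32 + 15) + 4075) = ((-10 + 5*(-314432) - 9180) + 1079)/(-17*(-17) + 4075) = ((-10 - 1572160 - 9180) + 1079)/(289 + 4075) = (-1581350 + 1079)/4364 = -1580271*1/4364 = -1580271/4364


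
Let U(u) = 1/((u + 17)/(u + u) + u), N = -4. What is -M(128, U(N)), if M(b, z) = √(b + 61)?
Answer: -3*√21 ≈ -13.748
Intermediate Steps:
U(u) = 1/(u + (17 + u)/(2*u)) (U(u) = 1/((17 + u)/((2*u)) + u) = 1/((17 + u)*(1/(2*u)) + u) = 1/((17 + u)/(2*u) + u) = 1/(u + (17 + u)/(2*u)))
M(b, z) = √(61 + b)
-M(128, U(N)) = -√(61 + 128) = -√189 = -3*√21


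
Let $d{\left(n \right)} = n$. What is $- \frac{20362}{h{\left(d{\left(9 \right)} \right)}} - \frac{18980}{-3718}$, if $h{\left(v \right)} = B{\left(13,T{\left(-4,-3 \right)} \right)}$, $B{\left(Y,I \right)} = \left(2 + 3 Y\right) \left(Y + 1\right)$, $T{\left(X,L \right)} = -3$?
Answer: $- \frac{1246373}{41041} \approx -30.369$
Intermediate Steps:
$B{\left(Y,I \right)} = \left(1 + Y\right) \left(2 + 3 Y\right)$ ($B{\left(Y,I \right)} = \left(2 + 3 Y\right) \left(1 + Y\right) = \left(1 + Y\right) \left(2 + 3 Y\right)$)
$h{\left(v \right)} = 574$ ($h{\left(v \right)} = 2 + 3 \cdot 13^{2} + 5 \cdot 13 = 2 + 3 \cdot 169 + 65 = 2 + 507 + 65 = 574$)
$- \frac{20362}{h{\left(d{\left(9 \right)} \right)}} - \frac{18980}{-3718} = - \frac{20362}{574} - \frac{18980}{-3718} = \left(-20362\right) \frac{1}{574} - - \frac{730}{143} = - \frac{10181}{287} + \frac{730}{143} = - \frac{1246373}{41041}$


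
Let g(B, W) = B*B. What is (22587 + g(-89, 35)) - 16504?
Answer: 14004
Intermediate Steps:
g(B, W) = B²
(22587 + g(-89, 35)) - 16504 = (22587 + (-89)²) - 16504 = (22587 + 7921) - 16504 = 30508 - 16504 = 14004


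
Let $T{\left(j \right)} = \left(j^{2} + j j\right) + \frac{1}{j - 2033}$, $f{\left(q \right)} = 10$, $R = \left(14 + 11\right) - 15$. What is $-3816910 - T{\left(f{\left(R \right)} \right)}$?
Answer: $- \frac{7722013529}{2023} \approx -3.8171 \cdot 10^{6}$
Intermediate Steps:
$R = 10$ ($R = 25 - 15 = 10$)
$T{\left(j \right)} = \frac{1}{-2033 + j} + 2 j^{2}$ ($T{\left(j \right)} = \left(j^{2} + j^{2}\right) + \frac{1}{-2033 + j} = 2 j^{2} + \frac{1}{-2033 + j} = \frac{1}{-2033 + j} + 2 j^{2}$)
$-3816910 - T{\left(f{\left(R \right)} \right)} = -3816910 - \frac{1 - 4066 \cdot 10^{2} + 2 \cdot 10^{3}}{-2033 + 10} = -3816910 - \frac{1 - 406600 + 2 \cdot 1000}{-2023} = -3816910 - - \frac{1 - 406600 + 2000}{2023} = -3816910 - \left(- \frac{1}{2023}\right) \left(-404599\right) = -3816910 - \frac{404599}{2023} = - \frac{7722013529}{2023}$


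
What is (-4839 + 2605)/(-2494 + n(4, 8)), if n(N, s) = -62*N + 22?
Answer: 1117/1360 ≈ 0.82132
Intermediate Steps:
n(N, s) = 22 - 62*N
(-4839 + 2605)/(-2494 + n(4, 8)) = (-4839 + 2605)/(-2494 + (22 - 62*4)) = -2234/(-2494 + (22 - 248)) = -2234/(-2494 - 226) = -2234/(-2720) = -2234*(-1/2720) = 1117/1360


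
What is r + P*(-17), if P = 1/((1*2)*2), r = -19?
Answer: -93/4 ≈ -23.250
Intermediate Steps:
P = ¼ (P = 1/(2*2) = 1/4 = ¼ ≈ 0.25000)
r + P*(-17) = -19 + (¼)*(-17) = -19 - 17/4 = -93/4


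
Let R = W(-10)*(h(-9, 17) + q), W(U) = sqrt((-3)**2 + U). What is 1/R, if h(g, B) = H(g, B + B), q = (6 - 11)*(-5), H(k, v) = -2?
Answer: -I/23 ≈ -0.043478*I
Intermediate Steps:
q = 25 (q = -5*(-5) = 25)
h(g, B) = -2
W(U) = sqrt(9 + U)
R = 23*I (R = sqrt(9 - 10)*(-2 + 25) = sqrt(-1)*23 = I*23 = 23*I ≈ 23.0*I)
1/R = 1/(23*I) = -I/23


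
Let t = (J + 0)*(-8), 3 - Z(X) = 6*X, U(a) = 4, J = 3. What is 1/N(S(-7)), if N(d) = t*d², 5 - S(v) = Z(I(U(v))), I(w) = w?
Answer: -1/16224 ≈ -6.1637e-5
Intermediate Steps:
Z(X) = 3 - 6*X
t = -24 (t = (3 + 0)*(-8) = 3*(-8) = -24)
S(v) = 26 (S(v) = 5 - (3 - 6*4) = 5 - (3 - 24) = 5 - 1*(-21) = 5 + 21 = 26)
N(d) = -24*d²
1/N(S(-7)) = 1/(-24*26²) = 1/(-24*676) = 1/(-16224) = -1/16224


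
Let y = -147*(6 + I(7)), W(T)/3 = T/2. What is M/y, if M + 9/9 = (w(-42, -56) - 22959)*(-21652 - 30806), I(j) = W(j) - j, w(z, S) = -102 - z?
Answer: -2415061402/2793 ≈ -8.6468e+5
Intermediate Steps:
W(T) = 3*T/2 (W(T) = 3*(T/2) = 3*T/2)
I(j) = j/2 (I(j) = 3*j/2 - j = j/2)
y = -2793/2 (y = -147*(6 + (½)*7) = -147*(6 + 7/2) = -147*19/2 = -2793/2 ≈ -1396.5)
M = 1207530701 (M = -1 + ((-102 - 1*(-42)) - 22959)*(-21652 - 30806) = -1 + ((-102 + 42) - 22959)*(-52458) = -1 + (-60 - 22959)*(-52458) = -1 - 23019*(-52458) = -1 + 1207530702 = 1207530701)
M/y = 1207530701/(-2793/2) = 1207530701*(-2/2793) = -2415061402/2793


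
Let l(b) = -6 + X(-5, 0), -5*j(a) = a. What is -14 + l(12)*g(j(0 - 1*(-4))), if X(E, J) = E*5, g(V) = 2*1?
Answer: -76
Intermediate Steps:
j(a) = -a/5
g(V) = 2
X(E, J) = 5*E
l(b) = -31 (l(b) = -6 + 5*(-5) = -6 - 25 = -31)
-14 + l(12)*g(j(0 - 1*(-4))) = -14 - 31*2 = -14 - 62 = -76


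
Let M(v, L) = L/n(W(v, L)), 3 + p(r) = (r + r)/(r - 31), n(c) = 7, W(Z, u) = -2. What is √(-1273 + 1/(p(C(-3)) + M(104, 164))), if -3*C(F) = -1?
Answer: I*√54963530331/6571 ≈ 35.678*I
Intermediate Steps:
C(F) = ⅓ (C(F) = -⅓*(-1) = ⅓)
p(r) = -3 + 2*r/(-31 + r) (p(r) = -3 + (r + r)/(r - 31) = -3 + (2*r)/(-31 + r) = -3 + 2*r/(-31 + r))
M(v, L) = L/7
√(-1273 + 1/(p(C(-3)) + M(104, 164))) = √(-1273 + 1/((93 - 1*⅓)/(-31 + ⅓) + (⅐)*164)) = √(-1273 + 1/((93 - ⅓)/(-92/3) + 164/7)) = √(-1273 + 1/(-3/92*278/3 + 164/7)) = √(-1273 + 1/(-139/46 + 164/7)) = √(-1273 + 1/(6571/322)) = √(-1273 + 322/6571) = √(-8364561/6571) = I*√54963530331/6571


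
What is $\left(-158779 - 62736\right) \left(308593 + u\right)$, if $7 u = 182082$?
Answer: $-74119963285$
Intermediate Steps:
$u = \frac{182082}{7}$ ($u = \frac{1}{7} \cdot 182082 = \frac{182082}{7} \approx 26012.0$)
$\left(-158779 - 62736\right) \left(308593 + u\right) = \left(-158779 - 62736\right) \left(308593 + \frac{182082}{7}\right) = \left(-221515\right) \frac{2342233}{7} = -74119963285$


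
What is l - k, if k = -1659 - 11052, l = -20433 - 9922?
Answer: -17644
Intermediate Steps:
l = -30355
k = -12711
l - k = -30355 - 1*(-12711) = -30355 + 12711 = -17644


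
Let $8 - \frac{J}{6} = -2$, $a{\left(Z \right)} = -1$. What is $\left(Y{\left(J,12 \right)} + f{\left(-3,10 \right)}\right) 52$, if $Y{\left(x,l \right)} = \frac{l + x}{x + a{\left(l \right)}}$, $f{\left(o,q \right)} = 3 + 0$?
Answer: $\frac{12948}{59} \approx 219.46$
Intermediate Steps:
$f{\left(o,q \right)} = 3$
$J = 60$ ($J = 48 - -12 = 48 + 12 = 60$)
$Y{\left(x,l \right)} = \frac{l + x}{-1 + x}$ ($Y{\left(x,l \right)} = \frac{l + x}{x - 1} = \frac{l + x}{-1 + x}$)
$\left(Y{\left(J,12 \right)} + f{\left(-3,10 \right)}\right) 52 = \left(\frac{12 + 60}{-1 + 60} + 3\right) 52 = \left(\frac{1}{59} \cdot 72 + 3\right) 52 = \left(\frac{72}{59} + 3\right) 52 = \frac{249}{59} \cdot 52 = \frac{12948}{59}$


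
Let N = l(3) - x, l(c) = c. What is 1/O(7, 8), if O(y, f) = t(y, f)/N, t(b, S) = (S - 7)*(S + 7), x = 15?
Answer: -⅘ ≈ -0.80000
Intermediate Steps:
t(b, S) = (-7 + S)*(7 + S)
N = -12 (N = 3 - 1*15 = 3 - 15 = -12)
O(y, f) = 49/12 - f²/12 (O(y, f) = (-49 + f²)/(-12) = (-49 + f²)*(-1/12) = 49/12 - f²/12)
1/O(7, 8) = 1/(49/12 - 1/12*8²) = 1/(49/12 - 1/12*64) = 1/(49/12 - 16/3) = 1/(-5/4) = -⅘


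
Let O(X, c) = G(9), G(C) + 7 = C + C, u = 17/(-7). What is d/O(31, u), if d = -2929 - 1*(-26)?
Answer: -2903/11 ≈ -263.91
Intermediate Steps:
u = -17/7 (u = 17*(-⅐) = -17/7 ≈ -2.4286)
d = -2903 (d = -2929 + 26 = -2903)
G(C) = -7 + 2*C (G(C) = -7 + (C + C) = -7 + 2*C)
O(X, c) = 11 (O(X, c) = -7 + 2*9 = -7 + 18 = 11)
d/O(31, u) = -2903/11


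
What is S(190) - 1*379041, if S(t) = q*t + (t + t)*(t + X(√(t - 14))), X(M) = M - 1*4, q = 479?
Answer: -217351 + 1520*√11 ≈ -2.1231e+5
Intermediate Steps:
X(M) = -4 + M (X(M) = M - 4 = -4 + M)
S(t) = 479*t + 2*t*(-4 + t + √(-14 + t)) (S(t) = 479*t + (t + t)*(t + (-4 + √(t - 14))) = 479*t + (2*t)*(t + (-4 + √(-14 + t))) = 479*t + (2*t)*(-4 + t + √(-14 + t)) = 479*t + 2*t*(-4 + t + √(-14 + t)))
S(190) - 1*379041 = 190*(471 + 2*190 + 2*√(-14 + 190)) - 1*379041 = 190*(471 + 380 + 2*√176) - 379041 = 190*(471 + 380 + 2*(4*√11)) - 379041 = 190*(471 + 380 + 8*√11) - 379041 = 190*(851 + 8*√11) - 379041 = (161690 + 1520*√11) - 379041 = -217351 + 1520*√11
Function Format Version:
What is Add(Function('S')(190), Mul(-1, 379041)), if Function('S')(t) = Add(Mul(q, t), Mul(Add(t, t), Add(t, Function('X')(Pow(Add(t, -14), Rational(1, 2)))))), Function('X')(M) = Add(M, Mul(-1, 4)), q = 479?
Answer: Add(-217351, Mul(1520, Pow(11, Rational(1, 2)))) ≈ -2.1231e+5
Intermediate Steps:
Function('X')(M) = Add(-4, M) (Function('X')(M) = Add(M, -4) = Add(-4, M))
Function('S')(t) = Add(Mul(479, t), Mul(2, t, Add(-4, t, Pow(Add(-14, t), Rational(1, 2))))) (Function('S')(t) = Add(Mul(479, t), Mul(Add(t, t), Add(t, Add(-4, Pow(Add(t, -14), Rational(1, 2)))))) = Add(Mul(479, t), Mul(Mul(2, t), Add(t, Add(-4, Pow(Add(-14, t), Rational(1, 2)))))) = Add(Mul(479, t), Mul(Mul(2, t), Add(-4, t, Pow(Add(-14, t), Rational(1, 2))))) = Add(Mul(479, t), Mul(2, t, Add(-4, t, Pow(Add(-14, t), Rational(1, 2))))))
Add(Function('S')(190), Mul(-1, 379041)) = Add(Mul(190, Add(471, Mul(2, 190), Mul(2, Pow(Add(-14, 190), Rational(1, 2))))), Mul(-1, 379041)) = Add(Mul(190, Add(471, 380, Mul(2, Pow(176, Rational(1, 2))))), -379041) = Add(Mul(190, Add(471, 380, Mul(2, Mul(4, Pow(11, Rational(1, 2)))))), -379041) = Add(Mul(190, Add(471, 380, Mul(8, Pow(11, Rational(1, 2))))), -379041) = Add(Mul(190, Add(851, Mul(8, Pow(11, Rational(1, 2))))), -379041) = Add(Add(161690, Mul(1520, Pow(11, Rational(1, 2)))), -379041) = Add(-217351, Mul(1520, Pow(11, Rational(1, 2))))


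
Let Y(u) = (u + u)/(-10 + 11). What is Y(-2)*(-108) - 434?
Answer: -2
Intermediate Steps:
Y(u) = 2*u (Y(u) = (2*u)/1 = (2*u)*1 = 2*u)
Y(-2)*(-108) - 434 = (2*(-2))*(-108) - 434 = -4*(-108) - 434 = 432 - 434 = -2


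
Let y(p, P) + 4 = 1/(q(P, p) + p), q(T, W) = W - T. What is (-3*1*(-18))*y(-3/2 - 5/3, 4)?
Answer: -6858/31 ≈ -221.23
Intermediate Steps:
y(p, P) = -4 + 1/(-P + 2*p) (y(p, P) = -4 + 1/((p - P) + p) = -4 + 1/(-P + 2*p))
(-3*1*(-18))*y(-3/2 - 5/3, 4) = (-3*1*(-18))*((1 - 8*(-3/2 - 5/3) + 4*4)/(-1*4 + 2*(-3/2 - 5/3))) = (-3*(-18))*((1 - 8*(-3*½ - 5*⅓) + 16)/(-4 + 2*(-3*½ - 5*⅓))) = 54*((1 - 8*(-3/2 - 5/3) + 16)/(-4 + 2*(-3/2 - 5/3))) = 54*((1 - 8*(-19/6) + 16)/(-4 + 2*(-19/6))) = 54*((1 + 76/3 + 16)/(-4 - 19/3)) = 54*((127/3)/(-31/3)) = 54*(-3/31*127/3) = 54*(-127/31) = -6858/31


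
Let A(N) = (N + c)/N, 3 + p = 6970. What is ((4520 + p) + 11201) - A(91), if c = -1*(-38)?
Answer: 2064479/91 ≈ 22687.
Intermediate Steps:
p = 6967 (p = -3 + 6970 = 6967)
c = 38
A(N) = (38 + N)/N (A(N) = (N + 38)/N = (38 + N)/N)
((4520 + p) + 11201) - A(91) = ((4520 + 6967) + 11201) - (38 + 91)/91 = (11487 + 11201) - 129/91 = 22688 - 1*129/91 = 22688 - 129/91 = 2064479/91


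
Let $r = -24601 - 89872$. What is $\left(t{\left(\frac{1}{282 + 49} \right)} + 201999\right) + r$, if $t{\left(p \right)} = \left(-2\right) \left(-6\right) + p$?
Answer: $\frac{28975079}{331} \approx 87538.0$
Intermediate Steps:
$r = -114473$ ($r = -24601 - 89872 = -114473$)
$t{\left(p \right)} = 12 + p$
$\left(t{\left(\frac{1}{282 + 49} \right)} + 201999\right) + r = \left(\left(12 + \frac{1}{282 + 49}\right) + 201999\right) - 114473 = \left(\left(12 + \frac{1}{331}\right) + 201999\right) - 114473 = \left(\frac{3973}{331} + 201999\right) - 114473 = \frac{66865642}{331} - 114473 = \frac{28975079}{331}$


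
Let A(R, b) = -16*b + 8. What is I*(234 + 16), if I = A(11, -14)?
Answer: 58000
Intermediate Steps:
A(R, b) = 8 - 16*b
I = 232 (I = 8 - 16*(-14) = 8 + 224 = 232)
I*(234 + 16) = 232*(234 + 16) = 232*250 = 58000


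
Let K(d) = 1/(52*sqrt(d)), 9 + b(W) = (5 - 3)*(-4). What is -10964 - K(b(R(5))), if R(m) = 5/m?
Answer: -10964 + I*sqrt(17)/884 ≈ -10964.0 + 0.0046641*I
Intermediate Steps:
b(W) = -17 (b(W) = -9 + (5 - 3)*(-4) = -9 + 2*(-4) = -9 - 8 = -17)
K(d) = 1/(52*sqrt(d))
-10964 - K(b(R(5))) = -10964 - 1/(52*sqrt(-17)) = -10964 - (-I*sqrt(17)/17)/52 = -10964 - (-1)*I*sqrt(17)/884 = -10964 + I*sqrt(17)/884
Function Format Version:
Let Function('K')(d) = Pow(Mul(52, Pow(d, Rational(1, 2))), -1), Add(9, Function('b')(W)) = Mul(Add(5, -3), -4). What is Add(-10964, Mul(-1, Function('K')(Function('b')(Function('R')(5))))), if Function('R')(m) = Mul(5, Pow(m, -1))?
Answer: Add(-10964, Mul(Rational(1, 884), I, Pow(17, Rational(1, 2)))) ≈ Add(-10964., Mul(0.0046641, I))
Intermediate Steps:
Function('b')(W) = -17 (Function('b')(W) = Add(-9, Mul(Add(5, -3), -4)) = Add(-9, Mul(2, -4)) = Add(-9, -8) = -17)
Function('K')(d) = Mul(Rational(1, 52), Pow(d, Rational(-1, 2)))
Add(-10964, Mul(-1, Function('K')(Function('b')(Function('R')(5))))) = Add(-10964, Mul(-1, Mul(Rational(1, 52), Pow(-17, Rational(-1, 2))))) = Add(-10964, Mul(-1, Mul(Rational(1, 52), Mul(Rational(-1, 17), I, Pow(17, Rational(1, 2)))))) = Add(-10964, Mul(-1, Mul(Rational(-1, 884), I, Pow(17, Rational(1, 2))))) = Add(-10964, Mul(Rational(1, 884), I, Pow(17, Rational(1, 2))))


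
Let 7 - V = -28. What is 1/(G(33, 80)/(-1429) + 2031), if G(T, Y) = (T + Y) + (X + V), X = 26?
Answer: 1429/2902125 ≈ 0.00049240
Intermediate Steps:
V = 35 (V = 7 - 1*(-28) = 7 + 28 = 35)
G(T, Y) = 61 + T + Y (G(T, Y) = (T + Y) + (26 + 35) = (T + Y) + 61 = 61 + T + Y)
1/(G(33, 80)/(-1429) + 2031) = 1/((61 + 33 + 80)/(-1429) + 2031) = 1/(174*(-1/1429) + 2031) = 1/(-174/1429 + 2031) = 1/(2902125/1429) = 1429/2902125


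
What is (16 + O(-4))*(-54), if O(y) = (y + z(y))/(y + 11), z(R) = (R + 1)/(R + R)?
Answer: -23409/28 ≈ -836.04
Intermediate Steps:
z(R) = (1 + R)/(2*R) (z(R) = (1 + R)/((2*R)) = (1 + R)*(1/(2*R)) = (1 + R)/(2*R))
O(y) = (y + (1 + y)/(2*y))/(11 + y) (O(y) = (y + (1 + y)/(2*y))/(y + 11) = (y + (1 + y)/(2*y))/(11 + y))
(16 + O(-4))*(-54) = (16 + (1/2)*(1 - 4 + 2*(-4)**2)/(-4*(11 - 4)))*(-54) = (16 + (1/2)*(-1/4)*(1 - 4 + 2*16)/7)*(-54) = (16 + (1/2)*(-1/4)*(1/7)*(1 - 4 + 32))*(-54) = (16 + (1/2)*(-1/4)*(1/7)*29)*(-54) = (16 - 29/56)*(-54) = (867/56)*(-54) = -23409/28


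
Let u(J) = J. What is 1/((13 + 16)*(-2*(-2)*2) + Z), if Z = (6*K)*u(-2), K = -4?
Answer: 1/280 ≈ 0.0035714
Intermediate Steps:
Z = 48 (Z = (6*(-4))*(-2) = -24*(-2) = 48)
1/((13 + 16)*(-2*(-2)*2) + Z) = 1/((13 + 16)*(-2*(-2)*2) + 48) = 1/(29*(4*2) + 48) = 1/(29*8 + 48) = 1/(232 + 48) = 1/280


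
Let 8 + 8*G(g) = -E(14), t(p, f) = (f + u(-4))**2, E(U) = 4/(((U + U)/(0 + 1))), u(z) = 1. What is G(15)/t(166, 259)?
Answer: -57/3785600 ≈ -1.5057e-5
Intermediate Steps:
E(U) = 2/U (E(U) = 4/(((2*U)/1)) = 4/(((2*U)*1)) = 4/((2*U)) = 4*(1/(2*U)) = 2/U)
t(p, f) = (1 + f)**2 (t(p, f) = (f + 1)**2 = (1 + f)**2)
G(g) = -57/56 (G(g) = -1 + (-2/14)/8 = -1 + (-1*1/7)/8 = -1 + (1/8)*(-1/7) = -1 - 1/56 = -57/56)
G(15)/t(166, 259) = -57/(56*(1 + 259)**2) = -57/(56*(260**2)) = -57/56/67600 = -57/56*1/67600 = -57/3785600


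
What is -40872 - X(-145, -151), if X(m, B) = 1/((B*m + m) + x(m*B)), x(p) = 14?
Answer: -889538209/21764 ≈ -40872.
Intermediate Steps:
X(m, B) = 1/(14 + m + B*m) (X(m, B) = 1/((B*m + m) + 14) = 1/((m + B*m) + 14) = 1/(14 + m + B*m))
-40872 - X(-145, -151) = -40872 - 1/(14 - 145 - 151*(-145)) = -40872 - 1/(14 - 145 + 21895) = -40872 - 1/21764 = -889538209/21764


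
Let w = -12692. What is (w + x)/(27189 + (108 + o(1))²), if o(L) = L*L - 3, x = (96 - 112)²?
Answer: -12436/38425 ≈ -0.32364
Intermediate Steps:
x = 256 (x = (-16)² = 256)
o(L) = -3 + L² (o(L) = L² - 3 = -3 + L²)
(w + x)/(27189 + (108 + o(1))²) = (-12692 + 256)/(27189 + (108 + (-3 + 1²))²) = -12436/(27189 + (108 + (-3 + 1))²) = -12436/(27189 + (108 - 2)²) = -12436/(27189 + 106²) = -12436/(27189 + 11236) = -12436/38425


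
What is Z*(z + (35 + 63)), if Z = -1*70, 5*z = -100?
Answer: -5460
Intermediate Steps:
z = -20 (z = (⅕)*(-100) = -20)
Z = -70
Z*(z + (35 + 63)) = -70*(-20 + (35 + 63)) = -70*(-20 + 98) = -70*78 = -5460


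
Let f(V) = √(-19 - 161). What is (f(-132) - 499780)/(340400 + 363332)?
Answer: -124945/175933 + 3*I*√5/351866 ≈ -0.71019 + 1.9065e-5*I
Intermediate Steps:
f(V) = 6*I*√5 (f(V) = √(-180) = 6*I*√5)
(f(-132) - 499780)/(340400 + 363332) = (6*I*√5 - 499780)/(340400 + 363332) = (-499780 + 6*I*√5)/703732 = (-499780 + 6*I*√5)*(1/703732) = -124945/175933 + 3*I*√5/351866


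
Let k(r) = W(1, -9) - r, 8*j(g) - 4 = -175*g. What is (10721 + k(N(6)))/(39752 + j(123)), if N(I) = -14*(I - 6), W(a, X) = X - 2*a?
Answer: 17136/59299 ≈ 0.28898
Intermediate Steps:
j(g) = ½ - 175*g/8 (j(g) = ½ + (-175*g)/8 = ½ - 175*g/8)
N(I) = 84 - 14*I (N(I) = -14*(-6 + I) = 84 - 14*I)
k(r) = -11 - r (k(r) = (-9 - 2*1) - r = (-9 - 2) - r = -11 - r)
(10721 + k(N(6)))/(39752 + j(123)) = (10721 + (-11 - (84 - 14*6)))/(39752 + (½ - 175/8*123)) = (10721 + (-11 - (84 - 84)))/(39752 + (½ - 21525/8)) = (10721 + (-11 - 1*0))/(39752 - 21521/8) = (10721 + (-11 + 0))/(296495/8) = (10721 - 11)*(8/296495) = 10710*(8/296495) = 17136/59299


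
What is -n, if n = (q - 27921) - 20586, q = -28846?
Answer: 77353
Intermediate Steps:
n = -77353 (n = (-28846 - 27921) - 20586 = -56767 - 20586 = -77353)
-n = -1*(-77353) = 77353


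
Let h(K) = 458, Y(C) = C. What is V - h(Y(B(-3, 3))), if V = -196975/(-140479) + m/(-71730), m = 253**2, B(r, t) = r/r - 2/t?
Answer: -4609926774421/10076558670 ≈ -457.49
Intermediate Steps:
B(r, t) = 1 - 2/t
m = 64009
V = 5137096439/10076558670 (V = -196975/(-140479) + 64009/(-71730) = -196975*(-1/140479) + 64009*(-1/71730) = 196975/140479 - 64009/71730 = 5137096439/10076558670 ≈ 0.50981)
V - h(Y(B(-3, 3))) = 5137096439/10076558670 - 1*458 = 5137096439/10076558670 - 458 = -4609926774421/10076558670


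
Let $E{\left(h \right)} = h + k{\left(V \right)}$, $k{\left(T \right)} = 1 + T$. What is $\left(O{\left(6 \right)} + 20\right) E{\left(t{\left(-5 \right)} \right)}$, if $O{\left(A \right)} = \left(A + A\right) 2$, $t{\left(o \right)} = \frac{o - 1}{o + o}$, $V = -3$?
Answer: $- \frac{308}{5} \approx -61.6$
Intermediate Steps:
$t{\left(o \right)} = \frac{-1 + o}{2 o}$
$E{\left(h \right)} = -2 + h$ ($E{\left(h \right)} = h + \left(1 - 3\right) = h - 2 = -2 + h$)
$O{\left(A \right)} = 4 A$ ($O{\left(A \right)} = 2 A 2 = 4 A$)
$\left(O{\left(6 \right)} + 20\right) E{\left(t{\left(-5 \right)} \right)} = \left(4 \cdot 6 + 20\right) \left(-2 + \frac{-1 - 5}{2 \left(-5\right)}\right) = \left(24 + 20\right) \left(-2 + \frac{1}{2} \left(- \frac{1}{5}\right) \left(-6\right)\right) = 44 \left(-2 + \frac{3}{5}\right) = 44 \left(- \frac{7}{5}\right) = - \frac{308}{5}$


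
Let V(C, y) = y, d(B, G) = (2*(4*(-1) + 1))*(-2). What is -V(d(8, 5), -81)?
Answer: 81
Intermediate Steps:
d(B, G) = 12 (d(B, G) = (2*(-4 + 1))*(-2) = (2*(-3))*(-2) = -6*(-2) = 12)
-V(d(8, 5), -81) = -1*(-81) = 81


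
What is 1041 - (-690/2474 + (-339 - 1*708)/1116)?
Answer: 479590777/460164 ≈ 1042.2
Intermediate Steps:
1041 - (-690/2474 + (-339 - 1*708)/1116) = 1041 - (-690*1/2474 + (-339 - 708)*(1/1116)) = 1041 - (-345/1237 - 1047*1/1116) = 1041 - (-345/1237 - 349/372) = 1041 - 1*(-560053/460164) = 1041 + 560053/460164 = 479590777/460164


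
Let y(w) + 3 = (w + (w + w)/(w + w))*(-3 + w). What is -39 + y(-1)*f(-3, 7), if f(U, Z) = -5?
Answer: -24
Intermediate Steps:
y(w) = -3 + (1 + w)*(-3 + w) (y(w) = -3 + (w + (w + w)/(w + w))*(-3 + w) = -3 + (w + (2*w)/((2*w)))*(-3 + w) = -3 + (w + (2*w)*(1/(2*w)))*(-3 + w) = -3 + (w + 1)*(-3 + w) = -3 + (1 + w)*(-3 + w))
-39 + y(-1)*f(-3, 7) = -39 + (-6 + (-1)² - 2*(-1))*(-5) = -39 + (-6 + 1 + 2)*(-5) = -39 - 3*(-5) = -39 + 15 = -24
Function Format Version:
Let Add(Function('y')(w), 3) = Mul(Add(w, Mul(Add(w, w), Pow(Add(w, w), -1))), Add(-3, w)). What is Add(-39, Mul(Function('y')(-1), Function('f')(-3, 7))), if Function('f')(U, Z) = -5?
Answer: -24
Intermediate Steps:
Function('y')(w) = Add(-3, Mul(Add(1, w), Add(-3, w))) (Function('y')(w) = Add(-3, Mul(Add(w, Mul(Add(w, w), Pow(Add(w, w), -1))), Add(-3, w))) = Add(-3, Mul(Add(w, Mul(Mul(2, w), Pow(Mul(2, w), -1))), Add(-3, w))) = Add(-3, Mul(Add(w, Mul(Mul(2, w), Mul(Rational(1, 2), Pow(w, -1)))), Add(-3, w))) = Add(-3, Mul(Add(w, 1), Add(-3, w))) = Add(-3, Mul(Add(1, w), Add(-3, w))))
Add(-39, Mul(Function('y')(-1), Function('f')(-3, 7))) = Add(-39, Mul(Add(-6, Pow(-1, 2), Mul(-2, -1)), -5)) = Add(-39, Mul(Add(-6, 1, 2), -5)) = Add(-39, Mul(-3, -5)) = Add(-39, 15) = -24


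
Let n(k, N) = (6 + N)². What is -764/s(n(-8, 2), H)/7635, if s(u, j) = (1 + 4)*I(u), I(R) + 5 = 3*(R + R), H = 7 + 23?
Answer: -764/14468325 ≈ -5.2805e-5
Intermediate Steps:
H = 30
I(R) = -5 + 6*R (I(R) = -5 + 3*(R + R) = -5 + 3*(2*R) = -5 + 6*R)
s(u, j) = -25 + 30*u (s(u, j) = (1 + 4)*(-5 + 6*u) = 5*(-5 + 6*u) = -25 + 30*u)
-764/s(n(-8, 2), H)/7635 = -764/(-25 + 30*(6 + 2)²)/7635 = -764/(-25 + 30*8²)*(1/7635) = -764/(-25 + 30*64)*(1/7635) = -764/(-25 + 1920)*(1/7635) = -764/1895*(1/7635) = -764*1/1895*(1/7635) = -764/1895*1/7635 = -764/14468325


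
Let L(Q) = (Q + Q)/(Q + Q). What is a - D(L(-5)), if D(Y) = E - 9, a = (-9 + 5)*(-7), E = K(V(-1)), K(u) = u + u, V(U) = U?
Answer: 39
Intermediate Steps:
K(u) = 2*u
E = -2 (E = 2*(-1) = -2)
L(Q) = 1 (L(Q) = (2*Q)/((2*Q)) = (2*Q)*(1/(2*Q)) = 1)
a = 28 (a = -4*(-7) = 28)
D(Y) = -11 (D(Y) = -2 - 9 = -11)
a - D(L(-5)) = 28 - 1*(-11) = 28 + 11 = 39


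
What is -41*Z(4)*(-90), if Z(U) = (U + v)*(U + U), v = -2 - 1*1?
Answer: 29520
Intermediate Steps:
v = -3 (v = -2 - 1 = -3)
Z(U) = 2*U*(-3 + U) (Z(U) = (U - 3)*(U + U) = (-3 + U)*(2*U) = 2*U*(-3 + U))
-41*Z(4)*(-90) = -82*4*(-3 + 4)*(-90) = -82*4*(-90) = -41*8*(-90) = -328*(-90) = 29520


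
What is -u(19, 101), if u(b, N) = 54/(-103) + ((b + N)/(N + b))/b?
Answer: 923/1957 ≈ 0.47164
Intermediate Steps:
u(b, N) = -54/103 + 1/b (u(b, N) = 54*(-1/103) + ((N + b)/(N + b))/b = -54/103 + 1/b)
-u(19, 101) = -(-54/103 + 1/19) = -1*(-923/1957) = 923/1957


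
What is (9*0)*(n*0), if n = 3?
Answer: 0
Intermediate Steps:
(9*0)*(n*0) = (9*0)*(3*0) = 0*0 = 0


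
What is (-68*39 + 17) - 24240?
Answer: -26875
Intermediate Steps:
(-68*39 + 17) - 24240 = (-2652 + 17) - 24240 = -2635 - 24240 = -26875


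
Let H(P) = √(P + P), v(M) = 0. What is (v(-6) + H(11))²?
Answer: 22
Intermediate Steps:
H(P) = √2*√P (H(P) = √(2*P) = √2*√P)
(v(-6) + H(11))² = (0 + √2*√11)² = (0 + √22)² = (√22)² = 22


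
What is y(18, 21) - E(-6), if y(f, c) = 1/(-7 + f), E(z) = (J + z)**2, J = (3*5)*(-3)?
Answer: -28610/11 ≈ -2600.9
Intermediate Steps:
J = -45 (J = 15*(-3) = -45)
E(z) = (-45 + z)**2
y(18, 21) - E(-6) = 1/(-7 + 18) - (-45 - 6)**2 = 1/11 - 1*(-51)**2 = 1/11 - 1*2601 = 1/11 - 2601 = -28610/11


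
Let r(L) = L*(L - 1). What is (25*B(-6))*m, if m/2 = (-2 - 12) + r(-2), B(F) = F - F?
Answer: 0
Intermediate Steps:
r(L) = L*(-1 + L)
B(F) = 0
m = -16 (m = 2*((-2 - 12) - 2*(-1 - 2)) = 2*(-14 - 2*(-3)) = 2*(-14 + 6) = 2*(-8) = -16)
(25*B(-6))*m = (25*0)*(-16) = 0*(-16) = 0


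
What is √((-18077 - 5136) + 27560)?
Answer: 3*√483 ≈ 65.932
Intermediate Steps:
√((-18077 - 5136) + 27560) = √(-23213 + 27560) = √4347 = 3*√483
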